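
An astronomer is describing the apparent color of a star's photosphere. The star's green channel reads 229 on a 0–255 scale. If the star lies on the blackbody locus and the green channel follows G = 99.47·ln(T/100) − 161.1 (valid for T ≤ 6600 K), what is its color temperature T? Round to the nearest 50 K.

ln t = (229 + 161.1) / 99.47 = 3.9218.
t = e^3.9218 = 50.491.
T = 100·t = 5049 K → 5050 K to the nearest 50 K.

5050 K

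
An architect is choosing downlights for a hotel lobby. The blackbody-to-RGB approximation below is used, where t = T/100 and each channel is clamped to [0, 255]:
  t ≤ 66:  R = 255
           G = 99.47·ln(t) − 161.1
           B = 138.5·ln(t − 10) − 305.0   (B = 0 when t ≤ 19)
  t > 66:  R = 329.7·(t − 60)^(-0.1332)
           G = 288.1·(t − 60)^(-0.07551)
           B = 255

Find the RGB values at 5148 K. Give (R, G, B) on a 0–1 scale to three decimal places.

(1.000, 0.906, 0.827)

t = 5148/100 = 51.48; the t ≤ 66 branch applies.
R = 255 by definition for t ≤ 66.
G = 99.47·ln 51.48 − 161.1 = 99.47·3.9412 − 161.1 = 230.931.
B = 138.5·ln(51.48 − 10) − 305.0 = 138.5·ln 41.48 − 305.0 = 138.5·3.7252 − 305.0 = 210.942.
Dividing each by 255: (1.0000, 0.9056, 0.8272) → (1.000, 0.906, 0.827).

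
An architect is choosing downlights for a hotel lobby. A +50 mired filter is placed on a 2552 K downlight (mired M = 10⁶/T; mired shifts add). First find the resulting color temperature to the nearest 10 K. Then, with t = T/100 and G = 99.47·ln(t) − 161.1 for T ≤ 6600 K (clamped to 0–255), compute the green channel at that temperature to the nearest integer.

149

M_in = 10⁶/2552 = 391.85; M_out = 391.85 + (+50) = 441.85.
T_out = 10⁶/441.85 = 2263.2 K → 2260 K; t = 22.6.
G = 99.47·ln 22.6 − 161.1 = 99.47·3.1179 − 161.1 = 149.042.
Rounded: 149.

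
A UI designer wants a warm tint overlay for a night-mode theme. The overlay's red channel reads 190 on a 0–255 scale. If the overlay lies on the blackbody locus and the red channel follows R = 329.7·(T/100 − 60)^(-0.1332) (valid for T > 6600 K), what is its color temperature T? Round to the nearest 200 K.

(t − 60)^(-0.1332) = 190/329.7 = 0.57628.
t − 60 = 0.57628^(1/-0.1332) = 0.57628^(-7.508) = 62.667, so t = 122.667.
T = 100·t = 12267 K → 12200 K to the nearest 200 K.

12200 K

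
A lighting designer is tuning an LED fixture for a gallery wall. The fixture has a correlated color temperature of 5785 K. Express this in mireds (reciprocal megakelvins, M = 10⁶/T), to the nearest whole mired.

173 mireds

M = 10⁶ / 5785 = 172.861 → 173 mireds.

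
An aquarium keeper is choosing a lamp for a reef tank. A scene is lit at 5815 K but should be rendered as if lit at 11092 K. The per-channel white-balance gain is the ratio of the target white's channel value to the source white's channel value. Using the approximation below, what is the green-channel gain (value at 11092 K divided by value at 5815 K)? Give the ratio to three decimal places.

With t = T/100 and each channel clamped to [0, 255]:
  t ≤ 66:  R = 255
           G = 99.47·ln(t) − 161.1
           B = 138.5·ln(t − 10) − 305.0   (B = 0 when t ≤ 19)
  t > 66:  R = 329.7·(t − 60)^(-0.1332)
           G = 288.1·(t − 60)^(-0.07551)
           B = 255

0.881

At 5815 K (t = 58.15):
  G = 99.47·ln 58.15 − 161.1 = 99.47·4.0630 − 161.1 = 243.049.
At 11092 K (t = 110.92):
  G = 288.1·(110.92 − 60)^(-0.07551) = 288.1·50.92^(-0.07551) = 288.1·0.74321 = 214.119.
Gain = 214.119 / 243.049 = 0.8810 → 0.881.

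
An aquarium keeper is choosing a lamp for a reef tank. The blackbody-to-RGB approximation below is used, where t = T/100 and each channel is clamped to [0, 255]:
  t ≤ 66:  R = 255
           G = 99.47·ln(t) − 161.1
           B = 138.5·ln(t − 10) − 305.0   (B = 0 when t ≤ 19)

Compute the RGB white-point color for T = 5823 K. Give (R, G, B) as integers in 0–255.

t = 5823/100 = 58.23; the t ≤ 66 branch applies.
R = 255 by definition for t ≤ 66.
G = 99.47·ln 58.23 − 161.1 = 99.47·4.0644 − 161.1 = 243.186.
B = 138.5·ln(58.23 − 10) − 305.0 = 138.5·ln 48.23 − 305.0 = 138.5·3.8760 − 305.0 = 231.823.
Rounded: (255, 243, 232).

(255, 243, 232)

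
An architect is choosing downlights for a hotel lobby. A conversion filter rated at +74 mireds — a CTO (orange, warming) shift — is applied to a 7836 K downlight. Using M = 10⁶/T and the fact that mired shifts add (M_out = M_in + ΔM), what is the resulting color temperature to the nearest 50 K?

4950 K

M_in = 10⁶/7836 = 127.62 mireds.
M_out = 127.62 + (+74) = 201.62 mireds.
T_out = 10⁶/201.62 = 4959.9 K → 4950 K.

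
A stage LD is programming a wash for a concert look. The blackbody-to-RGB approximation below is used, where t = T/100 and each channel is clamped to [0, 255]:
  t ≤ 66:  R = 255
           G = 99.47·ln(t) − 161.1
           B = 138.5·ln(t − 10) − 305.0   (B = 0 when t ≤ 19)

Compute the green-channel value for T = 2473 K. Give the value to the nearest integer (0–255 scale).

t = 2473/100 = 24.73; the t ≤ 66 branch applies.
G = 99.47·ln 24.73 − 161.1 = 99.47·3.2080 − 161.1 = 158.001.
Rounded: 158.

158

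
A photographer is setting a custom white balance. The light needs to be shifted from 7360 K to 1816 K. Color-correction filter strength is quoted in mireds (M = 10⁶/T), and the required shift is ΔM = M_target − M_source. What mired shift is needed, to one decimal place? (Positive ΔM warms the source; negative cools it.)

M_source = 10⁶/7360 = 135.870; M_target = 10⁶/1816 = 550.661.
ΔM = 550.661 − 135.870 = 414.791 → +414.8 mireds, a warming shift.

+414.8 mireds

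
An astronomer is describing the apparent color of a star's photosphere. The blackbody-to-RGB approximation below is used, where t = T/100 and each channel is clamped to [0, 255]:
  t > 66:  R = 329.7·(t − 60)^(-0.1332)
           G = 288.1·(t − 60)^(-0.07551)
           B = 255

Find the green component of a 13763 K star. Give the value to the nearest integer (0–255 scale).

t = 13763/100 = 137.63; the t > 66 branch applies.
G = 288.1·(137.63 − 60)^(-0.07551) = 288.1·77.63^(-0.07551) = 288.1·0.71992 = 207.409.
Rounded: 207.

207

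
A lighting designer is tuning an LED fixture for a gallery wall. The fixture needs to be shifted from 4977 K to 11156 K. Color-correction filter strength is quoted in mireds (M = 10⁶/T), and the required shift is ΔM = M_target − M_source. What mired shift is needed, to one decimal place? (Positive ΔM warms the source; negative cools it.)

M_source = 10⁶/4977 = 200.924; M_target = 10⁶/11156 = 89.638.
ΔM = 89.638 − 200.924 = -111.286 → -111.3 mireds, a cooling shift.

-111.3 mireds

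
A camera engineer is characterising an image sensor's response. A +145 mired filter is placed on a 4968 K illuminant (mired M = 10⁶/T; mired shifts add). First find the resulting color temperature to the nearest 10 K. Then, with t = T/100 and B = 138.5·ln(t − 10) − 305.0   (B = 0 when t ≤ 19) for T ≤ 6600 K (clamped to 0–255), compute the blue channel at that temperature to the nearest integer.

M_in = 10⁶/4968 = 201.29; M_out = 201.29 + (+145) = 346.29.
T_out = 10⁶/346.29 = 2887.8 K → 2890 K; t = 28.9.
B = 138.5·ln(28.9 − 10) − 305.0 = 138.5·ln 18.9 − 305.0 = 138.5·2.9392 − 305.0 = 102.074.
Rounded: 102.

102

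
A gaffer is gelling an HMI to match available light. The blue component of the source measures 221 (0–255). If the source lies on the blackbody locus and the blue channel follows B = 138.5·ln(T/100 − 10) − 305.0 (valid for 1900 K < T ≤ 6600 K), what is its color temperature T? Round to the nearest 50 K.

ln(t − 10) = (221 + 305.0) / 138.5 = 3.7978.
t − 10 = e^3.7978 = 44.604, so t = 54.604.
T = 100·t = 5460 K → 5450 K to the nearest 50 K.

5450 K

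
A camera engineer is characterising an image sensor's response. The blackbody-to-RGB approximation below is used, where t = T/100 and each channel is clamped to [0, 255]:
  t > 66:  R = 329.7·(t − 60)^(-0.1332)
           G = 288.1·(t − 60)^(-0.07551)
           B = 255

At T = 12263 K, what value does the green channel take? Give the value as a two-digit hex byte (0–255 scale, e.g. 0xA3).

t = 12263/100 = 122.63; the t > 66 branch applies.
G = 288.1·(122.63 − 60)^(-0.07551) = 288.1·62.63^(-0.07551) = 288.1·0.73169 = 210.799.
Rounded: 211; in hex, 0xD3.

0xD3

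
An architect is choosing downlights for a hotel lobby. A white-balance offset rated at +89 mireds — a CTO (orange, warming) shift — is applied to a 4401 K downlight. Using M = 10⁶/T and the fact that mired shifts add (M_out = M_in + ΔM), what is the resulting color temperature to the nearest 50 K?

3150 K

M_in = 10⁶/4401 = 227.22 mireds.
M_out = 227.22 + (+89) = 316.22 mireds.
T_out = 10⁶/316.22 = 3162.3 K → 3150 K.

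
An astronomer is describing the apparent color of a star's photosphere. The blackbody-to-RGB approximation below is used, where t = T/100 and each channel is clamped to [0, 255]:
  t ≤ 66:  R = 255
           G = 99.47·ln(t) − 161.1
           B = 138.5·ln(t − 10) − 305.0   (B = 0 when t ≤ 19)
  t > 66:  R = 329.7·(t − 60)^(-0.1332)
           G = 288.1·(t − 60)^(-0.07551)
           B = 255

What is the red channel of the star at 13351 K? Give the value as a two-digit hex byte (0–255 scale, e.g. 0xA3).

t = 13351/100 = 133.51; the t > 66 branch applies.
R = 329.7·(133.51 − 60)^(-0.1332) = 329.7·73.51^(-0.1332) = 329.7·0.56416 = 186.004.
Rounded: 186; in hex, 0xBA.

0xBA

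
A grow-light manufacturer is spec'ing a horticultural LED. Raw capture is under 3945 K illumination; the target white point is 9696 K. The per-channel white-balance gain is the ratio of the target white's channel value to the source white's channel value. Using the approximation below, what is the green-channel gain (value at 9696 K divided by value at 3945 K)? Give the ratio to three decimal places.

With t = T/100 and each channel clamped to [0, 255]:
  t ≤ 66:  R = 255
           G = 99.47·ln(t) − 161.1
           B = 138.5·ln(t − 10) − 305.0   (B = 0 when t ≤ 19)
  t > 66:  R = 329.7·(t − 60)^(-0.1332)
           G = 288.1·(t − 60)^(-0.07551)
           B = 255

1.073

At 3945 K (t = 39.45):
  G = 99.47·ln 39.45 − 161.1 = 99.47·3.6750 − 161.1 = 204.456.
At 9696 K (t = 96.96):
  G = 288.1·(96.96 − 60)^(-0.07551) = 288.1·36.96^(-0.07551) = 288.1·0.76141 = 219.363.
Gain = 219.363 / 204.456 = 1.0729 → 1.073.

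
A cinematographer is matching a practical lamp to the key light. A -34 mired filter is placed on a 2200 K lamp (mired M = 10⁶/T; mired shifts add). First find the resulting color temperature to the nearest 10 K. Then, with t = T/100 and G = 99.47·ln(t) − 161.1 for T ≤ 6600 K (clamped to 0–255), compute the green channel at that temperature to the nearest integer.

154

M_in = 10⁶/2200 = 454.55; M_out = 454.55 + (-34) = 420.55.
T_out = 10⁶/420.55 = 2377.9 K → 2380 K; t = 23.8.
G = 99.47·ln 23.8 − 161.1 = 99.47·3.1697 − 161.1 = 154.189.
Rounded: 154.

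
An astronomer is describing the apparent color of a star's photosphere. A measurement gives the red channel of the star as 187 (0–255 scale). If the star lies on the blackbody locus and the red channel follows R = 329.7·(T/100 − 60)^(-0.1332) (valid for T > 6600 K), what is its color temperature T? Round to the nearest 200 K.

(t − 60)^(-0.1332) = 187/329.7 = 0.56718.
t − 60 = 0.56718^(1/-0.1332) = 0.56718^(-7.508) = 70.620, so t = 130.620.
T = 100·t = 13062 K → 13000 K to the nearest 200 K.

13000 K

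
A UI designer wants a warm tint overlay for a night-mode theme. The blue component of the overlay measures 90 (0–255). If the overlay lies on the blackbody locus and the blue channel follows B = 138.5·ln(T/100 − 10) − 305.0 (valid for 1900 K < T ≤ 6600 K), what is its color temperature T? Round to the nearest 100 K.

2700 K

ln(t − 10) = (90 + 305.0) / 138.5 = 2.8520.
t − 10 = e^2.8520 = 17.322, so t = 27.322.
T = 100·t = 2732 K → 2700 K to the nearest 100 K.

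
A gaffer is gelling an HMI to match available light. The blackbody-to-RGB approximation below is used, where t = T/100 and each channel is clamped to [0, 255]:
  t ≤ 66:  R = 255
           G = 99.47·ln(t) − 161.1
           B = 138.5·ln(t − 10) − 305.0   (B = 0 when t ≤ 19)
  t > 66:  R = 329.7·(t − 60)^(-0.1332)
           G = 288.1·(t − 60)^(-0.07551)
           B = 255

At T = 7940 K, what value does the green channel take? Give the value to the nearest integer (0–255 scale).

t = 7940/100 = 79.4; the t > 66 branch applies.
G = 288.1·(79.4 − 60)^(-0.07551) = 288.1·19.4^(-0.07551) = 288.1·0.79939 = 230.304.
Rounded: 230.

230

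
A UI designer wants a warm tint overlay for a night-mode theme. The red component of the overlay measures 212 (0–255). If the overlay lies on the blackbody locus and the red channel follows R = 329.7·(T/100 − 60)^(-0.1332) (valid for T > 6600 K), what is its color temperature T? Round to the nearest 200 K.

(t − 60)^(-0.1332) = 212/329.7 = 0.64301.
t − 60 = 0.64301^(1/-0.1332) = 0.64301^(-7.508) = 27.530, so t = 87.530.
T = 100·t = 8753 K → 8800 K to the nearest 200 K.

8800 K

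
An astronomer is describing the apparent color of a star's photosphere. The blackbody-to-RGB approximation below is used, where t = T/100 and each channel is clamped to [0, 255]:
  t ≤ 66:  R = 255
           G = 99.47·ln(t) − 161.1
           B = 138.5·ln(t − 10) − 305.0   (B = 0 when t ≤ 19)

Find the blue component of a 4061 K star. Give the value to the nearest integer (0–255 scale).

t = 4061/100 = 40.61; the t ≤ 66 branch applies.
B = 138.5·ln(40.61 − 10) − 305.0 = 138.5·ln 30.61 − 305.0 = 138.5·3.4213 − 305.0 = 168.854.
Rounded: 169.

169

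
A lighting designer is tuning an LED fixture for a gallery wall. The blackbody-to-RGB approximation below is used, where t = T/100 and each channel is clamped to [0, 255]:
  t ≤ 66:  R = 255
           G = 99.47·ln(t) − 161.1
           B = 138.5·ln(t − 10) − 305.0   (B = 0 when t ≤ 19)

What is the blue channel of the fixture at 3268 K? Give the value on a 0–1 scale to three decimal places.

0.499

t = 3268/100 = 32.68; the t ≤ 66 branch applies.
B = 138.5·ln(32.68 − 10) − 305.0 = 138.5·ln 22.68 − 305.0 = 138.5·3.1215 − 305.0 = 127.325.
On a 0–1 scale: 127.325/255 = 0.4993 → 0.499.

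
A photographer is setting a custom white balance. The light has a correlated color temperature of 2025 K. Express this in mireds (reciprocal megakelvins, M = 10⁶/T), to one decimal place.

M = 10⁶ / 2025 = 493.827 → 493.8 mireds.

493.8 mireds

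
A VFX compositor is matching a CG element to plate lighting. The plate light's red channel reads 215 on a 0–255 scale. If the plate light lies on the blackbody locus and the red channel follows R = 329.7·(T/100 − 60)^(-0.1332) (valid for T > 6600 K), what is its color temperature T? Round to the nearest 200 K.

(t − 60)^(-0.1332) = 215/329.7 = 0.65211.
t − 60 = 0.65211^(1/-0.1332) = 0.65211^(-7.508) = 24.774, so t = 84.774.
T = 100·t = 8477 K → 8400 K to the nearest 200 K.

8400 K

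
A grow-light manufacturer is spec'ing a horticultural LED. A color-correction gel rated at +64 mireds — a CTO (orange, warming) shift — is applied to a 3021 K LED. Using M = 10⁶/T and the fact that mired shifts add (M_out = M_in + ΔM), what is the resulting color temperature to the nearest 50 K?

2550 K

M_in = 10⁶/3021 = 331.02 mireds.
M_out = 331.02 + (+64) = 395.02 mireds.
T_out = 10⁶/395.02 = 2531.5 K → 2550 K.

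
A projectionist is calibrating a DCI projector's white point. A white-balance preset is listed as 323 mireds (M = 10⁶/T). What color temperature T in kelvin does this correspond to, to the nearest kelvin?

T = 10⁶ / 323 = 3095.98 K → 3096 K.

3096 K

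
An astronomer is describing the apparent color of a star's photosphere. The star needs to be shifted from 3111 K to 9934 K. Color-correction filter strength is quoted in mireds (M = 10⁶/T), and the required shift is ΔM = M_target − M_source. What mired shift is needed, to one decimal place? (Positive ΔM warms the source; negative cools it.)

-220.8 mireds

M_source = 10⁶/3111 = 321.440; M_target = 10⁶/9934 = 100.664.
ΔM = 100.664 − 321.440 = -220.776 → -220.8 mireds, a cooling shift.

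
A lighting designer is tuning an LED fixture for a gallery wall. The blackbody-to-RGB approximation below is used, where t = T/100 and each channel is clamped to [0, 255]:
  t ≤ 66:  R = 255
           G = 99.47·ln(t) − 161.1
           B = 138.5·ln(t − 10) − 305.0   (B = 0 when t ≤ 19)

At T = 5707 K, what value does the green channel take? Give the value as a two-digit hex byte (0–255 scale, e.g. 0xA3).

0xF1

t = 5707/100 = 57.07; the t ≤ 66 branch applies.
G = 99.47·ln 57.07 − 161.1 = 99.47·4.0443 − 161.1 = 241.184.
Rounded: 241; in hex, 0xF1.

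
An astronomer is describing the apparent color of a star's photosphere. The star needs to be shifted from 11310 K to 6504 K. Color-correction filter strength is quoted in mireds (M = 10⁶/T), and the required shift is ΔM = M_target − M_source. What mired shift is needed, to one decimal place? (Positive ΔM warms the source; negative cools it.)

M_source = 10⁶/11310 = 88.417; M_target = 10⁶/6504 = 153.752.
ΔM = 153.752 − 88.417 = 65.334 → +65.3 mireds, a warming shift.

+65.3 mireds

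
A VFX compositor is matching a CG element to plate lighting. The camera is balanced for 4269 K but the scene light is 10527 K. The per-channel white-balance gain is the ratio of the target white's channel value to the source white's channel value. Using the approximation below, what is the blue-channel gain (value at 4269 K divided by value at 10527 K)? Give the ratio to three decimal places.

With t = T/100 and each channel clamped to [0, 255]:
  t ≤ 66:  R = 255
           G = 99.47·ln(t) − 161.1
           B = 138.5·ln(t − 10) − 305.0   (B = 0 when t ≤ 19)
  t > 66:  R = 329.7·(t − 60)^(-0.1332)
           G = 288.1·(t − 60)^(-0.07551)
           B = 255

0.698

At 10527 K (t = 105.27):
  B = 255 by definition for t > 66.
At 4269 K (t = 42.69):
  B = 138.5·ln(42.69 − 10) − 305.0 = 138.5·ln 32.69 − 305.0 = 138.5·3.4871 − 305.0 = 177.959.
Gain = 177.959 / 255.000 = 0.6979 → 0.698.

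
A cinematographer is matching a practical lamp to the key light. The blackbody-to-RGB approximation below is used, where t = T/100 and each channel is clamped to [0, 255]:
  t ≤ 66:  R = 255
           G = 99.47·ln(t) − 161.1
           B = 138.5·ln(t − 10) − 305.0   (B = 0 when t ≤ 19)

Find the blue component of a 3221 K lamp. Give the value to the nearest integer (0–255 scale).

124

t = 3221/100 = 32.21; the t ≤ 66 branch applies.
B = 138.5·ln(32.21 − 10) − 305.0 = 138.5·ln 22.21 − 305.0 = 138.5·3.1005 − 305.0 = 124.425.
Rounded: 124.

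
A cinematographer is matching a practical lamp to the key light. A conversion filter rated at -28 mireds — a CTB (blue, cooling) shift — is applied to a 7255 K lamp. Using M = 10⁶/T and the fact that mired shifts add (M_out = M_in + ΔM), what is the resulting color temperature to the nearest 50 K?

9100 K

M_in = 10⁶/7255 = 137.84 mireds.
M_out = 137.84 + (-28) = 109.84 mireds.
T_out = 10⁶/109.84 = 9104.5 K → 9100 K.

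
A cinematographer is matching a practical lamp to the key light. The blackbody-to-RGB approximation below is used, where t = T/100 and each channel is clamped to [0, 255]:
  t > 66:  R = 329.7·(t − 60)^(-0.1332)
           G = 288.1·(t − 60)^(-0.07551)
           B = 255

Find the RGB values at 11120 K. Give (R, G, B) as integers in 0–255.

t = 11120/100 = 111.2; the t > 66 branch applies.
R = 329.7·(111.2 − 60)^(-0.1332) = 329.7·51.2^(-0.1332) = 329.7·0.59200 = 195.184.
G = 288.1·(111.2 − 60)^(-0.07551) = 288.1·51.2^(-0.07551) = 288.1·0.74290 = 214.031.
B = 255 by definition for t > 66.
Rounded: (195, 214, 255).

(195, 214, 255)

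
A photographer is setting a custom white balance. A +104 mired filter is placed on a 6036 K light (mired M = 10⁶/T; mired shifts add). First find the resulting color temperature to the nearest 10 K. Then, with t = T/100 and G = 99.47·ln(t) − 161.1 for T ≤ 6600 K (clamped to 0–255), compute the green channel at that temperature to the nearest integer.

M_in = 10⁶/6036 = 165.67; M_out = 165.67 + (+104) = 269.67.
T_out = 10⁶/269.67 = 3708.2 K → 3710 K; t = 37.1.
G = 99.47·ln 37.1 − 161.1 = 99.47·3.6136 − 161.1 = 198.346.
Rounded: 198.

198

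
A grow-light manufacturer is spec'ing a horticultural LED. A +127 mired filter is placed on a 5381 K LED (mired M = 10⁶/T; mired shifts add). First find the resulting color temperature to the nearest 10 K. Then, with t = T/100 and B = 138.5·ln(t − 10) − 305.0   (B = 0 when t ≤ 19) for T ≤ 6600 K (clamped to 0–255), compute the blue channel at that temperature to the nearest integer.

123

M_in = 10⁶/5381 = 185.84; M_out = 185.84 + (+127) = 312.84.
T_out = 10⁶/312.84 = 3196.5 K → 3200 K; t = 32.
B = 138.5·ln(32 − 10) − 305.0 = 138.5·ln 22 − 305.0 = 138.5·3.0910 − 305.0 = 123.109.
Rounded: 123.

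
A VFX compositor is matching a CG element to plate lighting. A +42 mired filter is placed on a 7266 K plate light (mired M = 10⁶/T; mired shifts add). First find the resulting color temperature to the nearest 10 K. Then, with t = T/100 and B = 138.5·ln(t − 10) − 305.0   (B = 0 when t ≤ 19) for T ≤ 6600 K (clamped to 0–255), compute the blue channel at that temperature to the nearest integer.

M_in = 10⁶/7266 = 137.63; M_out = 137.63 + (+42) = 179.63.
T_out = 10⁶/179.63 = 5567.1 K → 5570 K; t = 55.7.
B = 138.5·ln(55.7 − 10) − 305.0 = 138.5·ln 45.7 − 305.0 = 138.5·3.8221 − 305.0 = 224.361.
Rounded: 224.

224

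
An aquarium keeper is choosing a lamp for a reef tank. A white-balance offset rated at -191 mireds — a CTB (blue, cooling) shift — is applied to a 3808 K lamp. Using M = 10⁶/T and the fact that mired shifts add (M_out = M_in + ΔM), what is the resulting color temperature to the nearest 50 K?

13950 K

M_in = 10⁶/3808 = 262.61 mireds.
M_out = 262.61 + (-191) = 71.61 mireds.
T_out = 10⁶/71.61 = 13965.5 K → 13950 K.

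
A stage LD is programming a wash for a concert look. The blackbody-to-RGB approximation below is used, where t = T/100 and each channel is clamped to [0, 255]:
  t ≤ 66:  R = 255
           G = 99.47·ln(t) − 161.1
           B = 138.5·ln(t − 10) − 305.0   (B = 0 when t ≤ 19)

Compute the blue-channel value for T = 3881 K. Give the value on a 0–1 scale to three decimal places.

0.629

t = 3881/100 = 38.81; the t ≤ 66 branch applies.
B = 138.5·ln(38.81 − 10) − 305.0 = 138.5·ln 28.81 − 305.0 = 138.5·3.3607 − 305.0 = 160.460.
On a 0–1 scale: 160.460/255 = 0.6293 → 0.629.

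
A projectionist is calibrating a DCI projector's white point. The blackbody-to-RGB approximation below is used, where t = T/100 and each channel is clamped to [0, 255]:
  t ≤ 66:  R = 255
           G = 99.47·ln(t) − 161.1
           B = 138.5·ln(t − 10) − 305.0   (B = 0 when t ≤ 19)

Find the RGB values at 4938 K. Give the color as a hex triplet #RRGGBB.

#FFE3CC

t = 4938/100 = 49.38; the t ≤ 66 branch applies.
R = 255 by definition for t ≤ 66.
G = 99.47·ln 49.38 − 161.1 = 99.47·3.8995 − 161.1 = 226.788.
B = 138.5·ln(49.38 − 10) − 305.0 = 138.5·ln 39.38 − 305.0 = 138.5·3.6733 − 305.0 = 203.746.
Rounded: (255, 227, 204).
In hex: #FFE3CC.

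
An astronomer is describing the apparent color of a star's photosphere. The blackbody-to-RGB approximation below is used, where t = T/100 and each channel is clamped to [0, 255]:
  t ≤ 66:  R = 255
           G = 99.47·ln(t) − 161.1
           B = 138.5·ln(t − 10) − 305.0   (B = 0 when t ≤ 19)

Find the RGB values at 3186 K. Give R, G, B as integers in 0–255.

t = 3186/100 = 31.86; the t ≤ 66 branch applies.
R = 255 by definition for t ≤ 66.
G = 99.47·ln 31.86 − 161.1 = 99.47·3.4614 − 161.1 = 183.201.
B = 138.5·ln(31.86 − 10) − 305.0 = 138.5·ln 21.86 − 305.0 = 138.5·3.0847 − 305.0 = 122.225.
Rounded: (255, 183, 122).

R=255, G=183, B=122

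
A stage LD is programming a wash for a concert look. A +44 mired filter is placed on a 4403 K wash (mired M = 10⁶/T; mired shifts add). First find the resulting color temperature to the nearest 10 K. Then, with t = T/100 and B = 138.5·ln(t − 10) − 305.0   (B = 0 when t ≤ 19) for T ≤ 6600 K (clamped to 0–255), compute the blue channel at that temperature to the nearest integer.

M_in = 10⁶/4403 = 227.12; M_out = 227.12 + (+44) = 271.12.
T_out = 10⁶/271.12 = 3688.4 K → 3690 K; t = 36.9.
B = 138.5·ln(36.9 − 10) − 305.0 = 138.5·ln 26.9 − 305.0 = 138.5·3.2921 − 305.0 = 150.959.
Rounded: 151.

151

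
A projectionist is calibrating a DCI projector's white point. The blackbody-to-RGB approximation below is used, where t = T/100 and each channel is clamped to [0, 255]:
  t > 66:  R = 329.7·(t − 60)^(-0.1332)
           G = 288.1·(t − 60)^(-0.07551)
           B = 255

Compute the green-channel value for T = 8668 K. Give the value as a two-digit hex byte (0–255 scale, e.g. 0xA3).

t = 8668/100 = 86.68; the t > 66 branch applies.
G = 288.1·(86.68 − 60)^(-0.07551) = 288.1·26.68^(-0.07551) = 288.1·0.78038 = 224.829.
Rounded: 225; in hex, 0xE1.

0xE1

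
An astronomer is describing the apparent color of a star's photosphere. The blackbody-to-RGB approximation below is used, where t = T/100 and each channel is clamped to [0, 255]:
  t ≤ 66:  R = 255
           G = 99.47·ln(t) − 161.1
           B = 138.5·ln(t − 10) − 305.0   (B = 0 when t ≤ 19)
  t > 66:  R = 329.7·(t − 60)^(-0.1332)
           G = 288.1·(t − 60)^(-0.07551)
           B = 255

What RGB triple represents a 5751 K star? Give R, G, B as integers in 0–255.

R=255, G=242, B=230

t = 5751/100 = 57.51; the t ≤ 66 branch applies.
R = 255 by definition for t ≤ 66.
G = 99.47·ln 57.51 − 161.1 = 99.47·4.0520 − 161.1 = 241.948.
B = 138.5·ln(57.51 − 10) − 305.0 = 138.5·ln 47.51 − 305.0 = 138.5·3.8609 − 305.0 = 229.740.
Rounded: (255, 242, 230).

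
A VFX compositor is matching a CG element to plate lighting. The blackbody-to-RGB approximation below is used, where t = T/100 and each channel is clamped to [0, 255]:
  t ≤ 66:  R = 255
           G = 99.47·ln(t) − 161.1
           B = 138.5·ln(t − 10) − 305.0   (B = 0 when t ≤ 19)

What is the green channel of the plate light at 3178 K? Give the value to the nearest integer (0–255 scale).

183

t = 3178/100 = 31.78; the t ≤ 66 branch applies.
G = 99.47·ln 31.78 − 161.1 = 99.47·3.4588 − 161.1 = 182.951.
Rounded: 183.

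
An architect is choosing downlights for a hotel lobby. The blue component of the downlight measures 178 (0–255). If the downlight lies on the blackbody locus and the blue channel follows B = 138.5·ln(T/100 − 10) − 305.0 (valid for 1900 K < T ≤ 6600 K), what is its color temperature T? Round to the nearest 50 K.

4250 K

ln(t − 10) = (178 + 305.0) / 138.5 = 3.4874.
t − 10 = e^3.4874 = 32.700, so t = 42.700.
T = 100·t = 4270 K → 4250 K to the nearest 50 K.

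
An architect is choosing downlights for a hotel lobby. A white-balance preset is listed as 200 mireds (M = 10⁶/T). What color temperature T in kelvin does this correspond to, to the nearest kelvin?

5000 K

T = 10⁶ / 200 = 5000.00 K → 5000 K.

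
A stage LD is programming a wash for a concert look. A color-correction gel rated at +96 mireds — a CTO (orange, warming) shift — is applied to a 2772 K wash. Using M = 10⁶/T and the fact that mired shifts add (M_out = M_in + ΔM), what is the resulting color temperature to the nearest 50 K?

M_in = 10⁶/2772 = 360.75 mireds.
M_out = 360.75 + (+96) = 456.75 mireds.
T_out = 10⁶/456.75 = 2189.4 K → 2200 K.

2200 K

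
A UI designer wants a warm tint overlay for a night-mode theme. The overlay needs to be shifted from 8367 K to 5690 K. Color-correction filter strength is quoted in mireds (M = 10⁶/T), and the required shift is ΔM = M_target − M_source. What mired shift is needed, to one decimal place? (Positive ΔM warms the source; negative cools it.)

M_source = 10⁶/8367 = 119.517; M_target = 10⁶/5690 = 175.747.
ΔM = 175.747 − 119.517 = 56.230 → +56.2 mireds, a warming shift.

+56.2 mireds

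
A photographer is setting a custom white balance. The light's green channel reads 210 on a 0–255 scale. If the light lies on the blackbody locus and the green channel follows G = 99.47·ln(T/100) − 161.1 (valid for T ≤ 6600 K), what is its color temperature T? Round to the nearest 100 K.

4200 K

ln t = (210 + 161.1) / 99.47 = 3.7308.
t = e^3.7308 = 41.711.
T = 100·t = 4171 K → 4200 K to the nearest 100 K.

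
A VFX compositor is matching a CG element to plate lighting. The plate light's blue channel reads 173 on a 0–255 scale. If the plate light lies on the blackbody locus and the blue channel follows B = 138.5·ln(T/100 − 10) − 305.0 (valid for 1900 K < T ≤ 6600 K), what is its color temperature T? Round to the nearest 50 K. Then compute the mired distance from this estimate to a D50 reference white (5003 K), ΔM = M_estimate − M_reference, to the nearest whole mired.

ln(t − 10) = (173 + 305.0) / 138.5 = 3.4513.
t − 10 = e^3.4513 = 31.540, so t = 41.540.
T = 100·t = 4154 K → 4150 K to the nearest 50 K.
M_estimate = 10⁶/4150 = 240.96; M_reference = 10⁶/5003 = 199.88.
ΔM = 240.96 − 199.88 = 41.08 → +41 mireds.

+41 mireds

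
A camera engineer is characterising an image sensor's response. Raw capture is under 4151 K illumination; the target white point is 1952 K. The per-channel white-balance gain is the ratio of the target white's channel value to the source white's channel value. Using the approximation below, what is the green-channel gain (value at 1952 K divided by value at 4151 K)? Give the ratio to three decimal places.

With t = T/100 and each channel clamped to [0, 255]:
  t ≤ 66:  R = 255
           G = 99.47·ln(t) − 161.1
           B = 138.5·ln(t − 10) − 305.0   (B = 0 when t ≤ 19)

At 4151 K (t = 41.51):
  G = 99.47·ln 41.51 − 161.1 = 99.47·3.7259 − 161.1 = 209.519.
At 1952 K (t = 19.52):
  G = 99.47·ln 19.52 − 161.1 = 99.47·2.9714 − 161.1 = 134.469.
Gain = 134.469 / 209.519 = 0.6418 → 0.642.

0.642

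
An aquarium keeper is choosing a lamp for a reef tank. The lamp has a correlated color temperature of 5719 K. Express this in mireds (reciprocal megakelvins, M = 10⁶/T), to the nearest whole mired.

175 mireds

M = 10⁶ / 5719 = 174.856 → 175 mireds.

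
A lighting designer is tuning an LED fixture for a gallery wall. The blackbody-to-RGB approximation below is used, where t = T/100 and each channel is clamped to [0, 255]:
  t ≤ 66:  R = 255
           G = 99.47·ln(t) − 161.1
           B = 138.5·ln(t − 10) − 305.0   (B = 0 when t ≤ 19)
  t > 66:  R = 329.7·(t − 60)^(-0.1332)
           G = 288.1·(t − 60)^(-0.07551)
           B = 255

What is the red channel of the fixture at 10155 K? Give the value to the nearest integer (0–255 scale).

201

t = 10155/100 = 101.55; the t > 66 branch applies.
R = 329.7·(101.55 − 60)^(-0.1332) = 329.7·41.55^(-0.1332) = 329.7·0.60870 = 200.690.
Rounded: 201.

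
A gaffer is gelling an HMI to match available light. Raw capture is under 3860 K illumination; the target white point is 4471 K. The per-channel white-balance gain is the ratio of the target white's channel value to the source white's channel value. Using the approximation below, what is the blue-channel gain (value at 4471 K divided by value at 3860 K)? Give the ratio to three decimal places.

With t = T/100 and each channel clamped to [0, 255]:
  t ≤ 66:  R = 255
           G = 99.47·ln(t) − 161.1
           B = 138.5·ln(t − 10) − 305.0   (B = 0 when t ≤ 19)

1.168

At 3860 K (t = 38.6):
  B = 138.5·ln(38.6 − 10) − 305.0 = 138.5·ln 28.6 − 305.0 = 138.5·3.3534 − 305.0 = 159.447.
At 4471 K (t = 44.71):
  B = 138.5·ln(44.71 − 10) − 305.0 = 138.5·ln 34.71 − 305.0 = 138.5·3.5470 − 305.0 = 186.263.
Gain = 186.263 / 159.447 = 1.1682 → 1.168.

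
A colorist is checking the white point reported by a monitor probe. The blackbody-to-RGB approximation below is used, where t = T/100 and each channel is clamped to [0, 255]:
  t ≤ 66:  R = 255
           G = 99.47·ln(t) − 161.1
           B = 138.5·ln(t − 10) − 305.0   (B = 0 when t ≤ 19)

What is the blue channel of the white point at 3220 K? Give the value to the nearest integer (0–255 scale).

t = 3220/100 = 32.2; the t ≤ 66 branch applies.
B = 138.5·ln(32.2 − 10) − 305.0 = 138.5·ln 22.2 − 305.0 = 138.5·3.1001 − 305.0 = 124.363.
Rounded: 124.

124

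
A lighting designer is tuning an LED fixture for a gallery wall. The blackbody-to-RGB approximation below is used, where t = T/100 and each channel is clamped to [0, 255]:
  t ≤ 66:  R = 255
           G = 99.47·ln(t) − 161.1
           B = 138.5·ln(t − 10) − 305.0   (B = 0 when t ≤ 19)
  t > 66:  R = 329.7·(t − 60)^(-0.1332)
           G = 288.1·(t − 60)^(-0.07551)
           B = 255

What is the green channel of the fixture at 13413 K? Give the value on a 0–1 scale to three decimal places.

0.816

t = 13413/100 = 134.13; the t > 66 branch applies.
G = 288.1·(134.13 − 60)^(-0.07551) = 288.1·74.13^(-0.07551) = 288.1·0.72243 = 208.133.
On a 0–1 scale: 208.133/255 = 0.8162 → 0.816.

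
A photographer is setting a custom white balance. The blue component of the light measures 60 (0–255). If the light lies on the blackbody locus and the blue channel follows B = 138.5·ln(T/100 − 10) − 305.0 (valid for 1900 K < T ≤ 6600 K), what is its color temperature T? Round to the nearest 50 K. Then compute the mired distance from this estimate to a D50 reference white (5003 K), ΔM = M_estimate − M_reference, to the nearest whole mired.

ln(t − 10) = (60 + 305.0) / 138.5 = 2.6354.
t − 10 = e^2.6354 = 13.949, so t = 23.949.
T = 100·t = 2395 K → 2400 K to the nearest 50 K.
M_estimate = 10⁶/2400 = 416.67; M_reference = 10⁶/5003 = 199.88.
ΔM = 416.67 − 199.88 = 216.79 → +217 mireds.

+217 mireds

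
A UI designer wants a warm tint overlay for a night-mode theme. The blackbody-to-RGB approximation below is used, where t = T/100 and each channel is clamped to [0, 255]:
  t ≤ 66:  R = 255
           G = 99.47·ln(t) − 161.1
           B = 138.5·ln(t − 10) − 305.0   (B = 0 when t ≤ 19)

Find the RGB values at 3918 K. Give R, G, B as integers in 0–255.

t = 3918/100 = 39.18; the t ≤ 66 branch applies.
R = 255 by definition for t ≤ 66.
G = 99.47·ln 39.18 − 161.1 = 99.47·3.6682 − 161.1 = 203.773.
B = 138.5·ln(39.18 − 10) − 305.0 = 138.5·ln 29.18 − 305.0 = 138.5·3.3735 − 305.0 = 162.227.
Rounded: (255, 204, 162).

R=255, G=204, B=162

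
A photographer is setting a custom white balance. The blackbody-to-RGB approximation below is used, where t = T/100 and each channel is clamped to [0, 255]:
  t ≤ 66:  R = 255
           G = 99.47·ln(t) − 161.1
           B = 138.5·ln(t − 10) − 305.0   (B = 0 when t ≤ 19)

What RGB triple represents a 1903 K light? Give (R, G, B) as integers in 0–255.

(255, 132, 0)

t = 1903/100 = 19.03; the t ≤ 66 branch applies.
R = 255 by definition for t ≤ 66.
G = 99.47·ln 19.03 − 161.1 = 99.47·2.9460 − 161.1 = 131.940.
B = 138.5·ln(19.03 − 10) − 305.0 = 138.5·ln 9.03 − 305.0 = 138.5·2.2006 − 305.0 = -0.223 → clamped to 0.
Rounded: (255, 132, 0).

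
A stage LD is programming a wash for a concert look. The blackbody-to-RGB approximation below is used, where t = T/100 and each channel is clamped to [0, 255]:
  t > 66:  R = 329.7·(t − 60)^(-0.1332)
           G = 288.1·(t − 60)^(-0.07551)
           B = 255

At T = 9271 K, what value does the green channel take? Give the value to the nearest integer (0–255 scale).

221

t = 9271/100 = 92.71; the t > 66 branch applies.
G = 288.1·(92.71 − 60)^(-0.07551) = 288.1·32.71^(-0.07551) = 288.1·0.76847 = 221.396.
Rounded: 221.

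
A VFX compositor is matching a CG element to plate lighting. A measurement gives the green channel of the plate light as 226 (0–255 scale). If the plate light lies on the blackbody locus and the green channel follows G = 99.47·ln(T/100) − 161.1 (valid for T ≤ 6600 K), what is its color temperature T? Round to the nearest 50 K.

4900 K

ln t = (226 + 161.1) / 99.47 = 3.8916.
t = e^3.8916 = 48.990.
T = 100·t = 4899 K → 4900 K to the nearest 50 K.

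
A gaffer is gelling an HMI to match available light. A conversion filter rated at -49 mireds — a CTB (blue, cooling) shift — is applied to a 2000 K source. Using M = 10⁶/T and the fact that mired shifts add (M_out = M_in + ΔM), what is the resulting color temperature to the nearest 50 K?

2200 K

M_in = 10⁶/2000 = 500.00 mireds.
M_out = 500.00 + (-49) = 451.00 mireds.
T_out = 10⁶/451.00 = 2217.3 K → 2200 K.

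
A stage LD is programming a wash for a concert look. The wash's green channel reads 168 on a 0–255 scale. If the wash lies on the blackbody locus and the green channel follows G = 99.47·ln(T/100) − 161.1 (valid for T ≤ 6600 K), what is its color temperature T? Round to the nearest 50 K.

2750 K

ln t = (168 + 161.1) / 99.47 = 3.3085.
t = e^3.3085 = 27.345.
T = 100·t = 2735 K → 2750 K to the nearest 50 K.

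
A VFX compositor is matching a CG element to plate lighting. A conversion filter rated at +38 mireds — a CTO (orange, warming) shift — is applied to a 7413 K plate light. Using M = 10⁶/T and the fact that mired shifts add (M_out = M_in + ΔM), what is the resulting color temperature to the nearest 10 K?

M_in = 10⁶/7413 = 134.90 mireds.
M_out = 134.90 + (+38) = 172.90 mireds.
T_out = 10⁶/172.90 = 5783.8 K → 5780 K.

5780 K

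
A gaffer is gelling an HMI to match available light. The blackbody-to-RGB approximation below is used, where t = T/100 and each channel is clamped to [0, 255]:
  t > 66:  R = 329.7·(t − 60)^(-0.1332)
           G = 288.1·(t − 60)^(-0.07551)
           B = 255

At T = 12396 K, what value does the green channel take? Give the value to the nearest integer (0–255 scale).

210

t = 12396/100 = 123.96; the t > 66 branch applies.
G = 288.1·(123.96 − 60)^(-0.07551) = 288.1·63.96^(-0.07551) = 288.1·0.73053 = 210.465.
Rounded: 210.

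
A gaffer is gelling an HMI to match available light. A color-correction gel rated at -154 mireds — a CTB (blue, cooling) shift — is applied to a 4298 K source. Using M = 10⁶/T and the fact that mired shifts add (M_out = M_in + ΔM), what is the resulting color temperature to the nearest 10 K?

12710 K

M_in = 10⁶/4298 = 232.67 mireds.
M_out = 232.67 + (-154) = 78.67 mireds.
T_out = 10⁶/78.67 = 12711.9 K → 12710 K.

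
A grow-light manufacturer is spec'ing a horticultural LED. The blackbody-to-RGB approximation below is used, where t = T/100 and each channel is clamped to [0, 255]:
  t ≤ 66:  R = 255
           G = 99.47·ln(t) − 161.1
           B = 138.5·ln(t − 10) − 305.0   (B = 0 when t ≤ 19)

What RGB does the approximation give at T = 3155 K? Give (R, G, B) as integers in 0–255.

(255, 182, 120)

t = 3155/100 = 31.55; the t ≤ 66 branch applies.
R = 255 by definition for t ≤ 66.
G = 99.47·ln 31.55 − 161.1 = 99.47·3.4516 − 161.1 = 182.228.
B = 138.5·ln(31.55 − 10) − 305.0 = 138.5·ln 21.55 − 305.0 = 138.5·3.0704 − 305.0 = 120.247.
Rounded: (255, 182, 120).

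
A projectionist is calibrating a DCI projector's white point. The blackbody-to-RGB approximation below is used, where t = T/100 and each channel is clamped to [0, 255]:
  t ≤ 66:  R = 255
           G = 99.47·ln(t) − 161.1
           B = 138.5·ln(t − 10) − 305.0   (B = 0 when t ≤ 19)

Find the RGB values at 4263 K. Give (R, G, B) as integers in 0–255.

(255, 212, 178)

t = 4263/100 = 42.63; the t ≤ 66 branch applies.
R = 255 by definition for t ≤ 66.
G = 99.47·ln 42.63 − 161.1 = 99.47·3.7526 − 161.1 = 212.167.
B = 138.5·ln(42.63 − 10) − 305.0 = 138.5·ln 32.63 − 305.0 = 138.5·3.4852 − 305.0 = 177.705.
Rounded: (255, 212, 178).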